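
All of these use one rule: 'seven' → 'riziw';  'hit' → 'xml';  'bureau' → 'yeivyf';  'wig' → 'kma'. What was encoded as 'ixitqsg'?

The output letters match the input read backwards, each shifted +4: seven reversed is neves. The word is reversed, then every letter is shifted forward by 4.
Decoding ixitqsg: shift back: i−4=e, x−4=t, i−4=e, t−4=p, q−4=m, s−4=o, g−4=c → etepmoc; then reverse → compete.

compete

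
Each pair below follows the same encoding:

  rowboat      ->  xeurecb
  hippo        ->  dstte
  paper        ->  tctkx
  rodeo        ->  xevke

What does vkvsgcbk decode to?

dedicate

r(17)→x(23) and o(14)→e(4) fit y≡15x+2 (mod 26); the inverse of 15 mod 26 is 7. Treating letters as 0–25, the rule is x ↦ 15x + 2 (mod 26).
Undoing it on vkvsgcbk: v(21)→7·(21−2)≡3=d; k(10)→7·(10−2)≡4=e; v(21)→7·(21−2)≡3=d; s(18)→7·(18−2)≡8=i; g(6)→7·(6−2)≡2=c; c(2)→7·(2−2)≡0=a; b(1)→7·(1−2)≡19=t; k(10)→7·(10−2)≡4=e (all mod 26).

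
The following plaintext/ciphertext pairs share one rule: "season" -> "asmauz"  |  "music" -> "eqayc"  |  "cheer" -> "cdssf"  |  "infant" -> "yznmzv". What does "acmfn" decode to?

s(18)→a(0) and e(4)→s(18) fit y≡21x+12 (mod 26); the inverse of 21 mod 26 is 5. Treating letters as 0–25, the rule is x ↦ 21x + 12 (mod 26).
Decoding acmfn: a(0)→5·(0−12)≡18=s; c(2)→5·(2−12)≡2=c; m(12)→5·(12−12)≡0=a; f(5)→5·(5−12)≡17=r; n(13)→5·(13−12)≡5=f (all mod 26).

scarf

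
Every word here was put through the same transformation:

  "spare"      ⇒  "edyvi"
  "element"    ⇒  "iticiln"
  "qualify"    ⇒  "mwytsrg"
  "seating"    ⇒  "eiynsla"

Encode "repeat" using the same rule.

vidiyn

This is an affine cipher: with a=0,…,z=25, each position x becomes (9x+24) mod 26.
On repeat: r(17)→9·17+24≡21=v; e(4)→9·4+24≡8=i; p(15)→9·15+24≡3=d; e(4)→9·4+24≡8=i; a(0)→9·0+24≡24=y; t(19)→9·19+24≡13=n (all mod 26).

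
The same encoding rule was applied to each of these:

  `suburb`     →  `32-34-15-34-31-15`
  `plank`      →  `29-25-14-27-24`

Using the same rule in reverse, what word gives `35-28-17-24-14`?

s is letter #19 and maps to 32: an offset of 13. The number is (letter's place in the alphabet, a=1) + 13.
Reversing it on 35-28-17-24-14: 35→(35−13)÷1=22=v, 28→(28−13)÷1=15=o, 17→(17−13)÷1=4=d, 24→(24−13)÷1=11=k, 14→(14−13)÷1=1=a.

vodka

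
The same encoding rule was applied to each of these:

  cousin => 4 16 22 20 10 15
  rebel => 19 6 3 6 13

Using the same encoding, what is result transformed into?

19 6 20 22 13 21

The number is (letter's place in the alphabet, a=1) + 1.
For result: r=18→19, e=5→6, s=19→20, u=21→22, l=12→13, t=20→21.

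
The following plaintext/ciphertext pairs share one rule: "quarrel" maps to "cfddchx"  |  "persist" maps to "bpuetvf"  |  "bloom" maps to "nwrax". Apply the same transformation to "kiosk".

wtrev

It's a Vigenère-style cipher with numeric key [12,11,3]: position i shifts by key[i mod 3].
For kiosk: k+12=w, i+11=t, o+3=r, s+12=e, k+11=v.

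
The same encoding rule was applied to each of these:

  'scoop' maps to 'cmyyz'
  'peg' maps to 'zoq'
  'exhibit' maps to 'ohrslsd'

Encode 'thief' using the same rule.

drsop

Compare letters: s→c is +10, c→m is +10, o→y is +10 — a constant shift. It's a constant shift of +10 (ROT10).
On thief: t+10=d, h+10=r, i+10=s, e+10=o, f+10=p.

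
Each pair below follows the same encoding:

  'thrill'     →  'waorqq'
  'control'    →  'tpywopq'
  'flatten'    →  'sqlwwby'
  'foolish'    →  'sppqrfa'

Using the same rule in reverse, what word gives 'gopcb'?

t(19)→w(22) and h(7)→a(0) fit y≡17x+11 (mod 26); the inverse of 17 mod 26 is 23. Each letter's alphabet position (a=0..z=25) is mapped through 17·x+11 mod 26 — an affine cipher.
Decoding gopcb: g(6)→23·(6−11)≡15=p; o(14)→23·(14−11)≡17=r; p(15)→23·(15−11)≡14=o; c(2)→23·(2−11)≡1=b; b(1)→23·(1−11)≡4=e (all mod 26).

probe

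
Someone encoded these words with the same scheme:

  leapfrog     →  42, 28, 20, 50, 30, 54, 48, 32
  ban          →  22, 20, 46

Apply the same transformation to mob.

44, 48, 22

With a=1..z=26, the number is 2·pos + 18.
Applying it to mob: m=13→44, o=15→48, b=2→22.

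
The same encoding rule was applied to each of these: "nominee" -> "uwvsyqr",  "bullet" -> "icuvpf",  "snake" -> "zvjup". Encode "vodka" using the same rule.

cwmul

In nominee: n→u is +7, o→w is +8, m→v is +9, i→s is +10 — the shift increases by 1 each position. The shift increases by 1 at each position, starting from +7: 7, 8, 9, ….
On vodka: v+7=c, o+8=w, d+9=m, k+10=u, a+11=l.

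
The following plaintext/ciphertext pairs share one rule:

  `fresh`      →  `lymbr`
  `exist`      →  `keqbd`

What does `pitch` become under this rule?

vpblr

In fresh: f→l is +6, r→y is +7, e→m is +8, s→b is +9 — the shift increases by 1 each position. Letter i (0-indexed) is shifted by i+6, so successive shifts are 6, 7, 8, ….
Applying it to pitch: p+6=v, i+7=p, t+8=b, c+9=l, h+10=r.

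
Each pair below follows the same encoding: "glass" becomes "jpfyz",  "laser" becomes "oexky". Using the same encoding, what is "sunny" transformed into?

vystf

In glass: g→j is +3, l→p is +4, a→f is +5, s→y is +6 — the shift increases by 1 each position. Letter i (0-indexed) is shifted by i+3, so successive shifts are 3, 4, 5, ….
For sunny: s+3=v, u+4=y, n+5=s, n+6=t, y+7=f.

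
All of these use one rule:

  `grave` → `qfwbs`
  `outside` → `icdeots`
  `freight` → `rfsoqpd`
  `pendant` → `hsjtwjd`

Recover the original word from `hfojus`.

prince

g(6)→q(16) and r(17)→f(5) fit y≡25x+22 (mod 26); the inverse of 25 mod 26 is 25. This is an affine cipher: with a=0,…,z=25, each position x becomes (25x+22) mod 26.
Reversing it on hfojus: h(7)→25·(7−22)≡15=p; f(5)→25·(5−22)≡17=r; o(14)→25·(14−22)≡8=i; j(9)→25·(9−22)≡13=n; u(20)→25·(20−22)≡2=c; s(18)→25·(18−22)≡4=e (all mod 26).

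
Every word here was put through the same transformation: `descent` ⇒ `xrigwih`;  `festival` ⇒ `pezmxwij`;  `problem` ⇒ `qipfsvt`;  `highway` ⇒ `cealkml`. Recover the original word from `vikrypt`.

plunger

The output letters match the input read backwards, each shifted +4: descent reversed is tnecsed. Two steps: reverse the string, then apply a Caesar shift of +4.
Reversing it on vikrypt: shift back: v−4=r, i−4=e, k−4=g, r−4=n, y−4=u, p−4=l, t−4=p → regnulp; then reverse → plunger.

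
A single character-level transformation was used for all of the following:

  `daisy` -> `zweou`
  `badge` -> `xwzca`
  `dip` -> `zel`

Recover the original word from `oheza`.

slide

Compare letters: d→z is +22, a→w is +22, i→e is +22 — a constant shift. Each letter is shifted forward by 22 in the alphabet (a Caesar shift of +22).
Decoding oheza: o−22=s, h−22=l, e−22=i, z−22=d, a−22=e.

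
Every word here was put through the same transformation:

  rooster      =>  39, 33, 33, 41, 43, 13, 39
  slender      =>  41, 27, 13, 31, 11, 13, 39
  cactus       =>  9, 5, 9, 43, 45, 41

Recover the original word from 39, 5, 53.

ray

Each letter becomes 2×(its alphabet position, a=1..z=26) + 3.
Undoing it on 39, 5, 53: 39→(39−3)÷2=18=r, 5→(5−3)÷2=1=a, 53→(53−3)÷2=25=y.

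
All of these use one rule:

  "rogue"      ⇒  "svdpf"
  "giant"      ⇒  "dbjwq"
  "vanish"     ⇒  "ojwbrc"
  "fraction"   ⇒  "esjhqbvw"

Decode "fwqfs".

r(17)→s(18) and o(14)→v(21) fit y≡25x+9 (mod 26); the inverse of 25 mod 26 is 25. Each letter's alphabet position (a=0..z=25) is mapped through 25·x+9 mod 26 — an affine cipher.
Decoding fwqfs: f(5)→25·(5−9)≡4=e; w(22)→25·(22−9)≡13=n; q(16)→25·(16−9)≡19=t; f(5)→25·(5−9)≡4=e; s(18)→25·(18−9)≡17=r (all mod 26).

enter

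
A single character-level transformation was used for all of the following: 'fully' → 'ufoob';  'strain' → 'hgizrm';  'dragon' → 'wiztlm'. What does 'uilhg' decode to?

Each pair mirrors across the alphabet (f↔u, u↔f, l↔o): positions sum to 25. Each letter is replaced by its mirror in the alphabet: a↔z, b↔y, c↔x, and so on (the Atbash cipher).
Decoding uilhg: u↔f, i↔r, l↔o, h↔s, g↔t.

frost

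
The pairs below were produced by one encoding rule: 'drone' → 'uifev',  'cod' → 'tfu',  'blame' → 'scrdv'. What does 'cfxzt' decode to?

logic

Compare letters: d→u is +17, r→i is +17, o→f is +17 — a constant shift. This is a Caesar cipher with shift 17.
Undoing it on cfxzt: c−17=l, f−17=o, x−17=g, z−17=i, t−17=c.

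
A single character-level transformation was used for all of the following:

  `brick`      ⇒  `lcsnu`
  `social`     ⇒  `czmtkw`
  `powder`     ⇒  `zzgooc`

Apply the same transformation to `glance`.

qwkymp

Shifts by position in brick: pos 0: b→l (+10), pos 1: r→c (+11), pos 2: i→s (+10), pos 3: c→n (+11) — repeating every 2. It's a Vigenère-style cipher with numeric key [10,11]: position i shifts by key[i mod 2].
On glance: g+10=q, l+11=w, a+10=k, n+11=y, c+10=m, e+11=p.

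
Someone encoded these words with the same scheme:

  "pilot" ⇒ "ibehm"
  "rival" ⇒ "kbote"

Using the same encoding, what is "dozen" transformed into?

whsxg

Compare letters: p→i is +19, i→b is +19, l→e is +19 — a constant shift. Each letter is shifted forward by 19 in the alphabet (a Caesar shift of +19).
For dozen: d+19=w, o+19=h, z+19=s, e+19=x, n+19=g.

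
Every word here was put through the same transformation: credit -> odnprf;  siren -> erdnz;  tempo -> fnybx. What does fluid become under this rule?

Two shifts are in play — +9 for a/e/i/o/u, +12 for every other letter.
Applying it to fluid: f(cons)+12=r, l(cons)+12=x, u(vowel)+9=d, i(vowel)+9=r, d(cons)+12=p.

rxdrp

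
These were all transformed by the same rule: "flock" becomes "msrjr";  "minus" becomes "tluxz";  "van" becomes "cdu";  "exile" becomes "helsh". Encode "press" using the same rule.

wyhzz

The shift depends on letter class: consonant f→m is +7, but vowel o→r is +3. Vowels shift forward by 3 and consonants shift forward by 7.
Applying it to press: p(cons)+7=w, r(cons)+7=y, e(vowel)+3=h, s(cons)+7=z, s(cons)+7=z.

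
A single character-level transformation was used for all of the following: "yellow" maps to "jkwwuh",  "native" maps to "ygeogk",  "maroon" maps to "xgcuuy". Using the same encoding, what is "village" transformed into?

gowwgrk

Vowels shift forward by 6 and consonants shift forward by 11.
Applying it to village: v(cons)+11=g, i(vowel)+6=o, l(cons)+11=w, l(cons)+11=w, a(vowel)+6=g, g(cons)+11=r, e(vowel)+6=k.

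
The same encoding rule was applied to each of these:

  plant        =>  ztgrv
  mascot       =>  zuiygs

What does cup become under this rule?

The output letters match the input read backwards, each shifted +6: plant reversed is tnalp. Two steps: reverse the string, then apply a Caesar shift of +6.
On cup: reverse → puc; then shift: p+6=v, u+6=a, c+6=i.

vai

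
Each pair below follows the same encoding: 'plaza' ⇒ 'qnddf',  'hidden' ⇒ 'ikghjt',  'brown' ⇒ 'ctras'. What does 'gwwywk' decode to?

In plaza: p→q is +1, l→n is +2, a→d is +3, z→d is +4 — the shift increases by 1 each position. Letter i (0-indexed) is shifted by i+1, so successive shifts are 1, 2, 3, ….
Undoing it on gwwywk: g−1=f, w−2=u, w−3=t, y−4=u, w−5=r, k−6=e.

future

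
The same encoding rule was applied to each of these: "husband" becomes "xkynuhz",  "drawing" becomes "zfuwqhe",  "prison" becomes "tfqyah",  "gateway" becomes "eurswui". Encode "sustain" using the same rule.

h(7)→x(23) and u(20)→k(10) fit y≡19x+20 (mod 26); the inverse of 19 mod 26 is 11. This is an affine cipher: with a=0,…,z=25, each position x becomes (19x+20) mod 26.
For sustain: s(18)→19·18+20≡24=y; u(20)→19·20+20≡10=k; s(18)→19·18+20≡24=y; t(19)→19·19+20≡17=r; a(0)→19·0+20≡20=u; i(8)→19·8+20≡16=q; n(13)→19·13+20≡7=h (all mod 26).

ykyruqh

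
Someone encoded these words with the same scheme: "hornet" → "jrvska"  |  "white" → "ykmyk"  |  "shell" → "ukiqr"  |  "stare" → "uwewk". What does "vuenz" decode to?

The shift increases by 1 at each position, starting from +2: 2, 3, 4, ….
Reversing it on vuenz: v−2=t, u−3=r, e−4=a, n−5=i, z−6=t.

trait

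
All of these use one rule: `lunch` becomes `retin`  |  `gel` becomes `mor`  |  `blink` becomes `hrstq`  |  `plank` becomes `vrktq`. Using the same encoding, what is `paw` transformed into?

vkc

Two shifts are in play — +10 for a/e/i/o/u, +6 for every other letter.
For paw: p(cons)+6=v, a(vowel)+10=k, w(cons)+6=c.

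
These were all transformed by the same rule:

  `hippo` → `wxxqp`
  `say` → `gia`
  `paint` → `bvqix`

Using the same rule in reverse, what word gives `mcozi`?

The output letters match the input read backwards, each shifted +8: hippo reversed is oppih. The word is reversed, then every letter is shifted forward by 8.
Undoing it on mcozi: shift back: m−8=e, c−8=u, o−8=g, z−8=r, i−8=a → eugra; then reverse → argue.

argue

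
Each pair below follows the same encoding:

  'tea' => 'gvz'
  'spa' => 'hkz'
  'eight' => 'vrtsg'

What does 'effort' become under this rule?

This is the alphabet-reversal cipher (Atbash): a becomes z, b becomes y, etc.
For effort: e↔v, f↔u, f↔u, o↔l, r↔i, t↔g.

vuulig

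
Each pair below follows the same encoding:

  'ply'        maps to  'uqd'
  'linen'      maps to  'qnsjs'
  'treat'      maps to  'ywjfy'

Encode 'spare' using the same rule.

xufwj

Compare letters: p→u is +5, l→q is +5, y→d is +5 — a constant shift. Each letter is shifted forward by 5 in the alphabet (a Caesar shift of +5).
Applying it to spare: s+5=x, p+5=u, a+5=f, r+5=w, e+5=j.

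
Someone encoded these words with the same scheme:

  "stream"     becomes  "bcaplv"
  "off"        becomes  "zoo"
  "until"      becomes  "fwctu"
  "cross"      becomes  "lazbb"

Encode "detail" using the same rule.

The shift depends on letter class: consonant s→b is +9, but vowel e→p is +11. Two shifts are in play — +11 for a/e/i/o/u, +9 for every other letter.
On detail: d(cons)+9=m, e(vowel)+11=p, t(cons)+9=c, a(vowel)+11=l, i(vowel)+11=t, l(cons)+9=u.

mpcltu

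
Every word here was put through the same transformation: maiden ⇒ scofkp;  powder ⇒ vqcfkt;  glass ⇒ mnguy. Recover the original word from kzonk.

Shifts by position in maiden: pos 0: m→s (+6), pos 1: a→c (+2), pos 2: i→o (+6), pos 3: d→f (+2) — repeating every 2. It's a Vigenère-style cipher with numeric key [6,2]: position i shifts by key[i mod 2].
Reversing it on kzonk: k−6=e, z−2=x, o−6=i, n−2=l, k−6=e.

exile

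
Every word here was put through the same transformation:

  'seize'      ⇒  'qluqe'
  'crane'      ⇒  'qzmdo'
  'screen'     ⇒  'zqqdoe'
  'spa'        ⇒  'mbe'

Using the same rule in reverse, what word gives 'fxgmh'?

vault

The output letters match the input read backwards, each shifted +12: seize reversed is ezies. The word is reversed, then every letter is shifted forward by 12.
Decoding fxgmh: shift back: f−12=t, x−12=l, g−12=u, m−12=a, h−12=v → tluav; then reverse → vault.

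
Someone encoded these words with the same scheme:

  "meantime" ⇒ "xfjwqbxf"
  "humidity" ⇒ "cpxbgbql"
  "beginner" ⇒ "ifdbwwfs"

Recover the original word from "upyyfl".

pulley

Each letter's alphabet position (a=0..z=25) is mapped through 25·x+9 mod 26 — an affine cipher.
Decoding upyyfl: u(20)→25·(20−9)≡15=p; p(15)→25·(15−9)≡20=u; y(24)→25·(24−9)≡11=l; y(24)→25·(24−9)≡11=l; f(5)→25·(5−9)≡4=e; l(11)→25·(11−9)≡24=y (all mod 26).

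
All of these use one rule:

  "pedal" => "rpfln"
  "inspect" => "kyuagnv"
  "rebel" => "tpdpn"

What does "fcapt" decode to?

dryer

A repeating key of period 2 is used — shifts +2, +11 over and over.
Decoding fcapt: f−2=d, c−11=r, a−2=y, p−11=e, t−2=r.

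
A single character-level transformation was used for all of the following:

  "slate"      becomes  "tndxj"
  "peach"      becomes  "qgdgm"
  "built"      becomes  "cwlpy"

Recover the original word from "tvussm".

In slate: s→t is +1, l→n is +2, a→d is +3, t→x is +4 — the shift increases by 1 each position. Each letter shifts forward by (position + 1), i.e. 1, 2, 3, … — the shift grows by one for each successive letter.
Reversing it on tvussm: t−1=s, v−2=t, u−3=r, s−4=o, s−5=n, m−6=g.

strong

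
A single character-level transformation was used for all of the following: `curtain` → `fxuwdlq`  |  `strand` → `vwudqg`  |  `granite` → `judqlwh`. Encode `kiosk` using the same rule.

Compare letters: c→f is +3, u→x is +3, r→u is +3 — a constant shift. This is a Caesar cipher with shift 3.
Applying it to kiosk: k+3=n, i+3=l, o+3=r, s+3=v, k+3=n.

nlrvn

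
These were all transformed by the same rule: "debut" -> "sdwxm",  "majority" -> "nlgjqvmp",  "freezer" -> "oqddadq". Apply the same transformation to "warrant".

d(3)→s(18) and e(4)→d(3) fit y≡11x+11 (mod 26); the inverse of 11 mod 26 is 19. Each letter's alphabet position (a=0..z=25) is mapped through 11·x+11 mod 26 — an affine cipher.
On warrant: w(22)→11·22+11≡19=t; a(0)→11·0+11≡11=l; r(17)→11·17+11≡16=q; r(17)→11·17+11≡16=q; a(0)→11·0+11≡11=l; n(13)→11·13+11≡24=y; t(19)→11·19+11≡12=m (all mod 26).

tlqqlym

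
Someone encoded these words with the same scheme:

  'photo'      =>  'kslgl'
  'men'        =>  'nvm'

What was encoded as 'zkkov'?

Letters are reflected about the middle of the alphabet (position → 25−position): Atbash.
Decoding zkkov: z↔a, k↔p, k↔p, o↔l, v↔e.

apple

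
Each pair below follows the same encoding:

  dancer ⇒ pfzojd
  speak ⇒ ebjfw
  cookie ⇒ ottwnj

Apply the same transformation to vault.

hfzxf

The shift depends on letter class: consonant d→p is +12, but vowel a→f is +5. Vowels shift forward by 5 and consonants shift forward by 12.
On vault: v(cons)+12=h, a(vowel)+5=f, u(vowel)+5=z, l(cons)+12=x, t(cons)+12=f.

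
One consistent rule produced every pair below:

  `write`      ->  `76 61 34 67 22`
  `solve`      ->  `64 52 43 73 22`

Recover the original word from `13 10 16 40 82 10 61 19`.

With a=1..z=26, the number is 3·pos + 7.
Undoing it on 13 10 16 40 82 10 61 19: 13→(13−7)÷3=2=b, 10→(10−7)÷3=1=a, 16→(16−7)÷3=3=c, 40→(40−7)÷3=11=k, 82→(82−7)÷3=25=y, 10→(10−7)÷3=1=a, 61→(61−7)÷3=18=r, 19→(19−7)÷3=4=d.

backyard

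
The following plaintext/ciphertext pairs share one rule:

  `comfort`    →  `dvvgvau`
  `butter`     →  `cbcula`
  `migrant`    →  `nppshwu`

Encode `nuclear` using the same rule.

Shifts by position in comfort: pos 0: c→d (+1), pos 1: o→v (+7), pos 2: m→v (+9), pos 3: f→g (+1), pos 4: o→v (+7), pos 5: r→a (+9) — repeating every 3. The shifts repeat in a cycle of length 3: positions 0,1,… shift by +1, +7, +9, then the pattern repeats.
Applying it to nuclear: n+1=o, u+7=b, c+9=l, l+1=m, e+7=l, a+9=j, r+1=s.

oblmljs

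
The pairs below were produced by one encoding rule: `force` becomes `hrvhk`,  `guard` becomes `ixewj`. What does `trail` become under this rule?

In force: f→h is +2, o→r is +3, r→v is +4, c→h is +5 — the shift increases by 1 each position. The shift increases by 1 at each position, starting from +2: 2, 3, 4, ….
Applying it to trail: t+2=v, r+3=u, a+4=e, i+5=n, l+6=r.

vuenr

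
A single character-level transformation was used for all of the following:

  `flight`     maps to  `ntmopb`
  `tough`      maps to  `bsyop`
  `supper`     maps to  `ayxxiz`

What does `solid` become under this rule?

The shift depends on letter class: consonant f→n is +8, but vowel i→m is +4. Two shifts are in play — +4 for a/e/i/o/u, +8 for every other letter.
Applying it to solid: s(cons)+8=a, o(vowel)+4=s, l(cons)+8=t, i(vowel)+4=m, d(cons)+8=l.

astml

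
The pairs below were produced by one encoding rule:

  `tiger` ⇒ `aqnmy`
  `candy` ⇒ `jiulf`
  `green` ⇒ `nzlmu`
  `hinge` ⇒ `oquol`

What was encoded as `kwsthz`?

dollar

Shifts by position in tiger: pos 0: t→a (+7), pos 1: i→q (+8), pos 2: g→n (+7), pos 3: e→m (+8) — repeating every 2. The shifts repeat in a cycle of length 2: positions 0,1,… shift by +7, +8, then the pattern repeats.
Undoing it on kwsthz: k−7=d, w−8=o, s−7=l, t−8=l, h−7=a, z−8=r.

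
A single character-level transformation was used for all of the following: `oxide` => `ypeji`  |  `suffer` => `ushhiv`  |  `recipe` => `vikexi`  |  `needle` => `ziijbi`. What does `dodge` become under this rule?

jyjgi

o(14)→y(24) and x(23)→p(15) fit y≡25x+12 (mod 26); the inverse of 25 mod 26 is 25. This is an affine cipher: with a=0,…,z=25, each position x becomes (25x+12) mod 26.
Applying it to dodge: d(3)→25·3+12≡9=j; o(14)→25·14+12≡24=y; d(3)→25·3+12≡9=j; g(6)→25·6+12≡6=g; e(4)→25·4+12≡8=i (all mod 26).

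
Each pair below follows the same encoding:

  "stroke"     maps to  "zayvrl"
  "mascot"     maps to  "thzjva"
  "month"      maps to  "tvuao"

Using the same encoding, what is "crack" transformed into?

Compare letters: s→z is +7, t→a is +7, r→y is +7 — a constant shift. Each letter is shifted forward by 7 in the alphabet (a Caesar shift of +7).
Applying it to crack: c+7=j, r+7=y, a+7=h, c+7=j, k+7=r.

jyhjr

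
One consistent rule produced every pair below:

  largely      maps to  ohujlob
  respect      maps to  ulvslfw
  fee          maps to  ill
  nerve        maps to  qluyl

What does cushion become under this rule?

The shift depends on letter class: consonant l→o is +3, but vowel a→h is +7. The rule splits by letter class: vowels +7, consonants +3.
Applying it to cushion: c(cons)+3=f, u(vowel)+7=b, s(cons)+3=v, h(cons)+3=k, i(vowel)+7=p, o(vowel)+7=v, n(cons)+3=q.

fbvkpvq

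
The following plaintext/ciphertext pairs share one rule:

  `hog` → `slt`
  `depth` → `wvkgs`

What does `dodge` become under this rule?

Each pair mirrors across the alphabet (h↔s, o↔l, g↔t): positions sum to 25. Each letter is replaced by its mirror in the alphabet: a↔z, b↔y, c↔x, and so on (the Atbash cipher).
For dodge: d↔w, o↔l, d↔w, g↔t, e↔v.

wlwtv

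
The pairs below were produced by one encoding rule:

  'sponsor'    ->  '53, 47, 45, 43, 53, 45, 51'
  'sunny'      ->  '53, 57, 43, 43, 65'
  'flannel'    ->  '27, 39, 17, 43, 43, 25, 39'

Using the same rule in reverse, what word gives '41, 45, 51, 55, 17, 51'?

mortar

s(#19)→53 and p(#16)→47: differences scale by 2, so n = 2·pos + 15. With a=1..z=26, the number is 2·pos + 15.
Undoing it on 41, 45, 51, 55, 17, 51: 41→(41−15)÷2=13=m, 45→(45−15)÷2=15=o, 51→(51−15)÷2=18=r, 55→(55−15)÷2=20=t, 17→(17−15)÷2=1=a, 51→(51−15)÷2=18=r.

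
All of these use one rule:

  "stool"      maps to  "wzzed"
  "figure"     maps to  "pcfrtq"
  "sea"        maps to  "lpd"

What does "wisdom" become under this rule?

xzodth

The output letters match the input read backwards, each shifted +11: stool reversed is loots. The word is reversed, then every letter is shifted forward by 11.
On wisdom: reverse → modsiw; then shift: m+11=x, o+11=z, d+11=o, s+11=d, i+11=t, w+11=h.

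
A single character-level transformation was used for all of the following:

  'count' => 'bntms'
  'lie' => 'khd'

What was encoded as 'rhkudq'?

Compare letters: c→b is +25, o→n is +25, u→t is +25 — a constant shift. Every letter moves 25 places later in the alphabet, wrapping around z→a.
Reversing it on rhkudq: r−25=s, h−25=i, k−25=l, u−25=v, d−25=e, q−25=r.

silver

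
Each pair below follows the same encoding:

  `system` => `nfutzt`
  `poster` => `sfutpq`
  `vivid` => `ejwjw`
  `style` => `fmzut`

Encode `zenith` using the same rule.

iujofa

The output letters match the input read backwards, each shifted +1: system reversed is metsys. The word is reversed, then every letter is shifted forward by 1.
For zenith: reverse → htinez; then shift: h+1=i, t+1=u, i+1=j, n+1=o, e+1=f, z+1=a.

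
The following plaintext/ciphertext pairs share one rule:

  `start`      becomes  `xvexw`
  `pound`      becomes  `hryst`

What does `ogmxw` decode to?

stick

The output letters match the input read backwards, each shifted +4: start reversed is trats. Read the word backwards and shift each letter +4.
Decoding ogmxw: shift back: o−4=k, g−4=c, m−4=i, x−4=t, w−4=s → kcits; then reverse → stick.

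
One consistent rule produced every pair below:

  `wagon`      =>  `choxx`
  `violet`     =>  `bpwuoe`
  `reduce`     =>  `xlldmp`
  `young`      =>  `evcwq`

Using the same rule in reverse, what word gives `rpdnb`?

In wagon: w→c is +6, a→h is +7, g→o is +8, o→x is +9 — the shift increases by 1 each position. Letter i (0-indexed) is shifted by i+6, so successive shifts are 6, 7, 8, ….
Decoding rpdnb: r−6=l, p−7=i, d−8=v, n−9=e, b−10=r.

liver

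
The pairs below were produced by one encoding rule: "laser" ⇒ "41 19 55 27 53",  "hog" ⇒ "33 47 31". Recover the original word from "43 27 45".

men

l(#12)→41 and a(#1)→19: differences scale by 2, so n = 2·pos + 17. With a=1..z=26, the number is 2·pos + 17.
Undoing it on 43 27 45: 43→(43−17)÷2=13=m, 27→(27−17)÷2=5=e, 45→(45−17)÷2=14=n.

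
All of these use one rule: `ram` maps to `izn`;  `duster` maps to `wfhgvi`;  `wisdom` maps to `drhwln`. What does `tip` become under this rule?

grk

Each letter is replaced by its mirror in the alphabet: a↔z, b↔y, c↔x, and so on (the Atbash cipher).
For tip: t↔g, i↔r, p↔k.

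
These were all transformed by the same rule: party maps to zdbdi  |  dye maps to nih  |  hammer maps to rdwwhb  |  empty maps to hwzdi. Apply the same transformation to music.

The shift depends on letter class: consonant p→z is +10, but vowel a→d is +3. Vowels shift forward by 3 and consonants shift forward by 10.
On music: m(cons)+10=w, u(vowel)+3=x, s(cons)+10=c, i(vowel)+3=l, c(cons)+10=m.

wxclm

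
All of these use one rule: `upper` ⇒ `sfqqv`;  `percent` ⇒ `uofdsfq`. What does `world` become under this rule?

emspx

The output letters match the input read backwards, each shifted +1: upper reversed is reppu. The word is reversed, then every letter is shifted forward by 1.
Applying it to world: reverse → dlrow; then shift: d+1=e, l+1=m, r+1=s, o+1=p, w+1=x.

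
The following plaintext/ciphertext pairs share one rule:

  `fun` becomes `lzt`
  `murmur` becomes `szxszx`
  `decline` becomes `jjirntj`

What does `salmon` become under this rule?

yfrstt

The shift depends on letter class: consonant f→l is +6, but vowel u→z is +5. The rule splits by letter class: vowels +5, consonants +6.
Applying it to salmon: s(cons)+6=y, a(vowel)+5=f, l(cons)+6=r, m(cons)+6=s, o(vowel)+5=t, n(cons)+6=t.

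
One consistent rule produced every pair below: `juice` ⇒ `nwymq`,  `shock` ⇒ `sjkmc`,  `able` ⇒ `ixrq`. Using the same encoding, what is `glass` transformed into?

j(9)→n(13) and u(20)→w(22) fit y≡15x+8 (mod 26); the inverse of 15 mod 26 is 7. This is an affine cipher: with a=0,…,z=25, each position x becomes (15x+8) mod 26.
Applying it to glass: g(6)→15·6+8≡20=u; l(11)→15·11+8≡17=r; a(0)→15·0+8≡8=i; s(18)→15·18+8≡18=s; s(18)→15·18+8≡18=s (all mod 26).

uriss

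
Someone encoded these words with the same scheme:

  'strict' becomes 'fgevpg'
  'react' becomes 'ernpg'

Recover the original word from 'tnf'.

gas

Compare letters: s→f is +13, t→g is +13, r→e is +13 — a constant shift. Each letter is shifted forward by 13 in the alphabet (a Caesar shift of +13).
Undoing it on tnf: t−13=g, n−13=a, f−13=s.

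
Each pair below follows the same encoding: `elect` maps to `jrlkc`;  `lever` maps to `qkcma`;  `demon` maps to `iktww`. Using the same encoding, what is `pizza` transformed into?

uoghj

The shift increases by 1 at each position, starting from +5: 5, 6, 7, ….
Applying it to pizza: p+5=u, i+6=o, z+7=g, z+8=h, a+9=j.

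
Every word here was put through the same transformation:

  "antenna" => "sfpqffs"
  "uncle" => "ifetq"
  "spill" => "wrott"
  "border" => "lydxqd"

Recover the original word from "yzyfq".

Each letter's alphabet position (a=0..z=25) is mapped through 19·x+18 mod 26 — an affine cipher.
Decoding yzyfq: y(24)→11·(24−18)≡14=o; z(25)→11·(25−18)≡25=z; y(24)→11·(24−18)≡14=o; f(5)→11·(5−18)≡13=n; q(16)→11·(16−18)≡4=e (all mod 26).

ozone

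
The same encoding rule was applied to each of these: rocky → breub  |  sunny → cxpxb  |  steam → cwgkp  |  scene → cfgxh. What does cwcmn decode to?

It's a Vigenère-style cipher with numeric key [10,3,2]: position i shifts by key[i mod 3].
Reversing it on cwcmn: c−10=s, w−3=t, c−2=a, m−10=c, n−3=k.

stack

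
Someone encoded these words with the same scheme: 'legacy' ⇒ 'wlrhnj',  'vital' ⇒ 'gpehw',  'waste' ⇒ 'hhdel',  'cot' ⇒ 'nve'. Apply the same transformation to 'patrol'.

ahecvw

Vowels shift forward by 7 and consonants shift forward by 11.
For patrol: p(cons)+11=a, a(vowel)+7=h, t(cons)+11=e, r(cons)+11=c, o(vowel)+7=v, l(cons)+11=w.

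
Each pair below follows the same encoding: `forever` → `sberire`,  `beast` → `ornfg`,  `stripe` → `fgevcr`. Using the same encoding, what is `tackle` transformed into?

gnpxyr

Compare letters: f→s is +13, o→b is +13, r→e is +13 — a constant shift. It's a constant shift of +13 (ROT13).
Applying it to tackle: t+13=g, a+13=n, c+13=p, k+13=x, l+13=y, e+13=r.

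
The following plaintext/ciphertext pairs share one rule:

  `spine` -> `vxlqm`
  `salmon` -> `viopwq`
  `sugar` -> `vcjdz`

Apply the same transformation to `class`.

ftdva

A repeating key of period 3 is used — shifts +3, +8, +3 over and over.
Applying it to class: c+3=f, l+8=t, a+3=d, s+3=v, s+8=a.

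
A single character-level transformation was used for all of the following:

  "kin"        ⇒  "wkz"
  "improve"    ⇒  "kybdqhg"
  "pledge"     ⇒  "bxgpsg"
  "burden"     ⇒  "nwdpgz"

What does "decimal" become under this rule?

pgokycx

The shift depends on letter class: consonant k→w is +12, but vowel i→k is +2. The rule splits by letter class: vowels +2, consonants +12.
On decimal: d(cons)+12=p, e(vowel)+2=g, c(cons)+12=o, i(vowel)+2=k, m(cons)+12=y, a(vowel)+2=c, l(cons)+12=x.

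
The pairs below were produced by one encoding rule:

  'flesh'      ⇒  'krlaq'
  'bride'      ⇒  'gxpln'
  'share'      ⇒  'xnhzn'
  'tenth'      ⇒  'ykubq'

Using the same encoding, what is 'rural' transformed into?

In flesh: f→k is +5, l→r is +6, e→l is +7, s→a is +8 — the shift increases by 1 each position. Each letter shifts forward by (position + 5), i.e. 5, 6, 7, … — the shift grows by one for each successive letter.
On rural: r+5=w, u+6=a, r+7=y, a+8=i, l+9=u.

wayiu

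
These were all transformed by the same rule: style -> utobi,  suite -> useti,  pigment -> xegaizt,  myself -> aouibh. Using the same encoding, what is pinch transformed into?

xezkf

s(18)→u(20) and t(19)→t(19) fit y≡25x+12 (mod 26); the inverse of 25 mod 26 is 25. Treating letters as 0–25, the rule is x ↦ 25x + 12 (mod 26).
On pinch: p(15)→25·15+12≡23=x; i(8)→25·8+12≡4=e; n(13)→25·13+12≡25=z; c(2)→25·2+12≡10=k; h(7)→25·7+12≡5=f (all mod 26).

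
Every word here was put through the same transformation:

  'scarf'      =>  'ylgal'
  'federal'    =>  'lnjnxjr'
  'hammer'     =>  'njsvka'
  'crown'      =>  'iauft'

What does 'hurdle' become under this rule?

Shifts by position in scarf: pos 0: s→y (+6), pos 1: c→l (+9), pos 2: a→g (+6), pos 3: r→a (+9) — repeating every 2. It's a Vigenère-style cipher with numeric key [6,9]: position i shifts by key[i mod 2].
Applying it to hurdle: h+6=n, u+9=d, r+6=x, d+9=m, l+6=r, e+9=n.

ndxmrn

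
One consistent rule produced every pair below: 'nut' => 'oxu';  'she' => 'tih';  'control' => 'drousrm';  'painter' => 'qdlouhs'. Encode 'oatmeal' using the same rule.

rdunhdm

Vowels shift forward by 3 and consonants shift forward by 1.
Applying it to oatmeal: o(vowel)+3=r, a(vowel)+3=d, t(cons)+1=u, m(cons)+1=n, e(vowel)+3=h, a(vowel)+3=d, l(cons)+1=m.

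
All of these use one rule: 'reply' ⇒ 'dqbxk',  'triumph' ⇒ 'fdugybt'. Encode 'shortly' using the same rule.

Compare letters: r→d is +12, e→q is +12, p→b is +12 — a constant shift. This is a Caesar cipher with shift 12.
On shortly: s+12=e, h+12=t, o+12=a, r+12=d, t+12=f, l+12=x, y+12=k.

etadfxk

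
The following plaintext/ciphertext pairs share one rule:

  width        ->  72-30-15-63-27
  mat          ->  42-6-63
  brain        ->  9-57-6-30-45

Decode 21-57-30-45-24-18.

w(#23)→72 and i(#9)→30: differences scale by 3, so n = 3·pos + 3. Each letter becomes 3×(its alphabet position, a=1..z=26) + 3.
Undoing it on 21-57-30-45-24-18: 21→(21−3)÷3=6=f, 57→(57−3)÷3=18=r, 30→(30−3)÷3=9=i, 45→(45−3)÷3=14=n, 24→(24−3)÷3=7=g, 18→(18−3)÷3=5=e.

fringe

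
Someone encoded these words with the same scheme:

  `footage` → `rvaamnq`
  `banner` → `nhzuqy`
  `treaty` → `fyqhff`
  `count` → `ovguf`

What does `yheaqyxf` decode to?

Shifts by position in footage: pos 0: f→r (+12), pos 1: o→v (+7), pos 2: o→a (+12), pos 3: t→a (+7) — repeating every 2. A repeating key of period 2 is used — shifts +12, +7 over and over.
Undoing it on yheaqyxf: y−12=m, h−7=a, e−12=s, a−7=t, q−12=e, y−7=r, x−12=l, f−7=y.

masterly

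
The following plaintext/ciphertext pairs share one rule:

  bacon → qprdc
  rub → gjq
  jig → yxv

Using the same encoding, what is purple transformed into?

Compare letters: b→q is +15, a→p is +15, c→r is +15 — a constant shift. This is a Caesar cipher with shift 15.
For purple: p+15=e, u+15=j, r+15=g, p+15=e, l+15=a, e+15=t.

ejgeat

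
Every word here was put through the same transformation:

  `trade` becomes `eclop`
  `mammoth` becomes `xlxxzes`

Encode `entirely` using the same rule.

Each letter is shifted forward by 11 in the alphabet (a Caesar shift of +11).
Applying it to entirely: e+11=p, n+11=y, t+11=e, i+11=t, r+11=c, e+11=p, l+11=w, y+11=j.

pyetcpwj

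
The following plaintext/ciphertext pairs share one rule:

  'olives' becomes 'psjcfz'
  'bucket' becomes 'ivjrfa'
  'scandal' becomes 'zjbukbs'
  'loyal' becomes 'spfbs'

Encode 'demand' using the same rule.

The shift depends on letter class: consonant l→s is +7, but vowel o→p is +1. The rule splits by letter class: vowels +1, consonants +7.
For demand: d(cons)+7=k, e(vowel)+1=f, m(cons)+7=t, a(vowel)+1=b, n(cons)+7=u, d(cons)+7=k.

kftbuk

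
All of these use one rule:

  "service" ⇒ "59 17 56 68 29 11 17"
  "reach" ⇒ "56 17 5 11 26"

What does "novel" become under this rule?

s(#19)→59 and e(#5)→17: differences scale by 3, so n = 3·pos + 2. Each letter becomes 3×(its alphabet position, a=1..z=26) + 2.
For novel: n=14→44, o=15→47, v=22→68, e=5→17, l=12→38.

44 47 68 17 38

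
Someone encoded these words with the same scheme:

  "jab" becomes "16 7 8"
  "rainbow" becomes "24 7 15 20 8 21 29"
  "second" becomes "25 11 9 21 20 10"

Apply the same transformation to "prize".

j is letter #10 and maps to 16: an offset of 6. Each letter is replaced by its alphabet position (a=1..z=26) + 6.
Applying it to prize: p=16→22, r=18→24, i=9→15, z=26→32, e=5→11.

22 24 15 32 11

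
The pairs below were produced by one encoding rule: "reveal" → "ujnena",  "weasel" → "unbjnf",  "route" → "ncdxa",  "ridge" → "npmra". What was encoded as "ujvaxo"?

formal

Two steps: reverse the string, then apply a Caesar shift of +9.
Reversing it on ujvaxo: shift back: u−9=l, j−9=a, v−9=m, a−9=r, x−9=o, o−9=f → lamrof; then reverse → formal.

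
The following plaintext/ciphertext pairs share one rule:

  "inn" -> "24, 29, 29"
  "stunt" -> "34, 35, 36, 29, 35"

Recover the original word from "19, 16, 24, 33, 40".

i is letter #9 and maps to 24: an offset of 15. Each letter is replaced by its alphabet position (a=1..z=26) + 15.
Undoing it on 19, 16, 24, 33, 40: 19→(19−15)÷1=4=d, 16→(16−15)÷1=1=a, 24→(24−15)÷1=9=i, 33→(33−15)÷1=18=r, 40→(40−15)÷1=25=y.

dairy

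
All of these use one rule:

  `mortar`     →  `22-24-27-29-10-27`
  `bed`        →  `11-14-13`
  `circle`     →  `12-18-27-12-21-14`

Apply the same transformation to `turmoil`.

29-30-27-22-24-18-21

Letters become their 1-based position plus 9 (so a→10, b→11, …).
For turmoil: t=20→29, u=21→30, r=18→27, m=13→22, o=15→24, i=9→18, l=12→21.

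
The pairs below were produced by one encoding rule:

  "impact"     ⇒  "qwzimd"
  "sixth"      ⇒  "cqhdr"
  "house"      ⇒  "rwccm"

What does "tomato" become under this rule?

Vowels shift forward by 8 and consonants shift forward by 10.
Applying it to tomato: t(cons)+10=d, o(vowel)+8=w, m(cons)+10=w, a(vowel)+8=i, t(cons)+10=d, o(vowel)+8=w.

dwwidw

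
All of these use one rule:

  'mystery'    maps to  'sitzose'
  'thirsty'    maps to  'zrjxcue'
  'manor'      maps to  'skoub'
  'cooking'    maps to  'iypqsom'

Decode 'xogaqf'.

It's a Vigenère-style cipher with numeric key [6,10,1]: position i shifts by key[i mod 3].
Reversing it on xogaqf: x−6=r, o−10=e, g−1=f, a−6=u, q−10=g, f−1=e.

refuge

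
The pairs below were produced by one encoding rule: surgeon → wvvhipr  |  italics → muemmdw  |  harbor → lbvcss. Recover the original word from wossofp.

Shifts by position in surgeon: pos 0: s→w (+4), pos 1: u→v (+1), pos 2: r→v (+4), pos 3: g→h (+1) — repeating every 2. It's a Vigenère-style cipher with numeric key [4,1]: position i shifts by key[i mod 2].
Decoding wossofp: w−4=s, o−1=n, s−4=o, s−1=r, o−4=k, f−1=e, p−4=l.

snorkel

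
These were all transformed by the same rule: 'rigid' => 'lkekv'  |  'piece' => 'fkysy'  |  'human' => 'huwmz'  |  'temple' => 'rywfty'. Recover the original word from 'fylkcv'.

r(17)→l(11) and i(8)→k(10) fit y≡3x+12 (mod 26); the inverse of 3 mod 26 is 9. Treating letters as 0–25, the rule is x ↦ 3x + 12 (mod 26).
Reversing it on fylkcv: f(5)→9·(5−12)≡15=p; y(24)→9·(24−12)≡4=e; l(11)→9·(11−12)≡17=r; k(10)→9·(10−12)≡8=i; c(2)→9·(2−12)≡14=o; v(21)→9·(21−12)≡3=d (all mod 26).

period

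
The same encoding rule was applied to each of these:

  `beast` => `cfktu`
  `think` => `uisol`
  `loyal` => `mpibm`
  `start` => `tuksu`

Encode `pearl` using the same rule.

Shifts by position in beast: pos 0: b→c (+1), pos 1: e→f (+1), pos 2: a→k (+10), pos 3: s→t (+1), pos 4: t→u (+1) — repeating every 3. It's a Vigenère-style cipher with numeric key [1,1,10]: position i shifts by key[i mod 3].
On pearl: p+1=q, e+1=f, a+10=k, r+1=s, l+1=m.

qfksm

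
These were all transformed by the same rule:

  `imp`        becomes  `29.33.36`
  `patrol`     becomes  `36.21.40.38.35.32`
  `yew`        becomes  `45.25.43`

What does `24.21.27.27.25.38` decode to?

i is letter #9 and maps to 29: an offset of 20. Letters become their 1-based position plus 20 (so a→21, b→22, …).
Decoding 24.21.27.27.25.38: 24→(24−20)÷1=4=d, 21→(21−20)÷1=1=a, 27→(27−20)÷1=7=g, 27→(27−20)÷1=7=g, 25→(25−20)÷1=5=e, 38→(38−20)÷1=18=r.

dagger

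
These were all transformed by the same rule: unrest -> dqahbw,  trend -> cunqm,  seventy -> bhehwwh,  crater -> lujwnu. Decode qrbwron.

Shifts by position in unrest: pos 0: u→d (+9), pos 1: n→q (+3), pos 2: r→a (+9), pos 3: e→h (+3) — repeating every 2. It's a Vigenère-style cipher with numeric key [9,3]: position i shifts by key[i mod 2].
Undoing it on qrbwron: q−9=h, r−3=o, b−9=s, w−3=t, r−9=i, o−3=l, n−9=e.

hostile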